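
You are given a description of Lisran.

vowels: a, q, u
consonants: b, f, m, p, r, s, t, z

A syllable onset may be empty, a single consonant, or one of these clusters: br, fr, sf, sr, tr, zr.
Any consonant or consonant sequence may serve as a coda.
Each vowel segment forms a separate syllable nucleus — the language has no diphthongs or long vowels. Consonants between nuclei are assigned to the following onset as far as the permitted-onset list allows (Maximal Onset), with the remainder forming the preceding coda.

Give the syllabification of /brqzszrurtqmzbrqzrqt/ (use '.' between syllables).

Vowels present: q, u, q, q, q; each is a nucleus, giving 5 syllables.
σ1/σ2 boundary: /zszr/; trying suffixes from longest down, /zr/ is the first permitted one, so coda /zs/ | onset /zr/.
σ2/σ3 boundary: /rt/ — longest licit onset from the right is /t/, leaving /r/ as coda.
σ3/σ4 boundary: /mzbr/ — longest licit onset from the right is /br/, leaving /mz/ as coda.
σ4/σ5 boundary: /zr/ is a licit onset in full, so it all attaches to the next syllable.

brqzs.zrur.tqmz.brq.zrqt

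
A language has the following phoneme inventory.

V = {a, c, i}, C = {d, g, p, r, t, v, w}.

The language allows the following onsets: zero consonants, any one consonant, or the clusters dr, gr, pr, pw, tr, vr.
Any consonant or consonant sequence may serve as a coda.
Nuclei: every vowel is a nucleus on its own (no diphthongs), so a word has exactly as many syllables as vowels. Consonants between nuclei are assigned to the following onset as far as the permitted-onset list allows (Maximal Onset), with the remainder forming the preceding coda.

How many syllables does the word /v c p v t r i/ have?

Vowels present: c, i; each is a nucleus, giving 2 syllables.

2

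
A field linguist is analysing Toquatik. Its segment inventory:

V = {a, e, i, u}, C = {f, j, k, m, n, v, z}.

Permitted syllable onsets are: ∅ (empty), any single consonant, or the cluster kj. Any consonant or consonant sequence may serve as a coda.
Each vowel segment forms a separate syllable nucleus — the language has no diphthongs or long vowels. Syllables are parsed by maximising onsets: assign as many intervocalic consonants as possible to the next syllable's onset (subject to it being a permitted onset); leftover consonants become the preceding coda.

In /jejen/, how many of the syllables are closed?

Vowels present: e, e; each is a nucleus, giving 2 syllables.
Between /e/ (V1) and /e/ (V2): /j/ → onset of the next syllable (single consonants are always licit onsets).
Syllabification: je.jen.
Classifying each syllable: /je/ (open), /jen/ (closed).
Closed syllables: 1.

1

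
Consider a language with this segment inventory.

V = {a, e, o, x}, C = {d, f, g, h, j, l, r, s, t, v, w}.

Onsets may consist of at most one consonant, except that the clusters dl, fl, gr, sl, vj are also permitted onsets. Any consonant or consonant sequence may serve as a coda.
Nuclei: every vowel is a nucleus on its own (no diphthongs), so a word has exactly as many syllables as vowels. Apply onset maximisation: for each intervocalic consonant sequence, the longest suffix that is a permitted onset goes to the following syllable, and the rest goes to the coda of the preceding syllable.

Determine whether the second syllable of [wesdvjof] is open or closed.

closed

The vowels are e, o — 2 nuclei, so 2 syllables.
Between /e/ (V1) and /o/ (V2): /sdvj/ — longest licit onset from the right is /vj/, leaving /sd/ as coda.
So the parse is wesd.vjof.
Syllable 2 is /vjof/ with coda /f/, so it is closed.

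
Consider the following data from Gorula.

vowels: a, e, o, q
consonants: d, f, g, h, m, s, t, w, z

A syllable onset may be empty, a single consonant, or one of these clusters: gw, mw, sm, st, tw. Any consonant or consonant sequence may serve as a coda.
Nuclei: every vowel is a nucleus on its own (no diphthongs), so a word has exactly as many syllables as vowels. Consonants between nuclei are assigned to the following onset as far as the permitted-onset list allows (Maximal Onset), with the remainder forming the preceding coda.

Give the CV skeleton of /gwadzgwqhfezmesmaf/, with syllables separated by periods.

Vowels present: a, q, e, e, a; each is a nucleus, giving 5 syllables.
V1 /a/ – V2 /q/: /dzgw/ splits as /dz/ + /gw/ (/gw/ is the longest suffix that is a licit onset).
V2 /q/ – V3 /e/: /hf/ — longest licit onset from the right is /f/, leaving /h/ as coda.
V3 /e/ – V4 /e/: /zm/ — longest licit onset from the right is /m/, leaving /z/ as coda.
V4 /e/ – V5 /a/: cluster /sm/ — /sm/ is itself a permitted onset, so the whole cluster goes right; preceding coda = ∅.
Result: gwadz.gwqh.fez.me.smaf.
Mapping each syllable to C/V: /gwadz/ → CCVCC, /gwqh/ → CCVC, /fez/ → CVC, /me/ → CV, /smaf/ → CCVC.

CCVCC.CCVC.CVC.CV.CCVC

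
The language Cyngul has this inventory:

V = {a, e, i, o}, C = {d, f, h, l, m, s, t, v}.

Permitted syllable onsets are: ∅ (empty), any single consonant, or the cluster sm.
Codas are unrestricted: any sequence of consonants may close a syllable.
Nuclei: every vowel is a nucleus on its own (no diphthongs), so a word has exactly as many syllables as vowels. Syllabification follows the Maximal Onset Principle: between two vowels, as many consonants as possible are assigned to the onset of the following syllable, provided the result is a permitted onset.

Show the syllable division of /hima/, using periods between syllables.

hi.ma

Vowels present: i, a; each is a nucleus, giving 2 syllables.
V1 /i/ – V2 /a/: just /m/ — single C goes to the following onset.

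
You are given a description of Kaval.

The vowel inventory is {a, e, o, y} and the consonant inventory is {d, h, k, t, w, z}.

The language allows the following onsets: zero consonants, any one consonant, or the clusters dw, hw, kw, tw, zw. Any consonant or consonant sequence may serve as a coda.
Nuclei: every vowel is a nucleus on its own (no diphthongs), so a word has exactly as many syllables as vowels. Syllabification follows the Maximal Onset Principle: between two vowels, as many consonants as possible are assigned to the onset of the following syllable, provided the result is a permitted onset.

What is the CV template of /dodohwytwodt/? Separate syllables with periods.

Vowels present: o, o, y, o; each is a nucleus, giving 4 syllables.
Between /o/ (V1) and /o/ (V2): /d/ is a single consonant, so it becomes the next onset.
Between /o/ (V2) and /y/ (V3): /hw/ — entire cluster is a permitted onset → onset /hw/, coda ∅.
Between /y/ (V3) and /o/ (V4): /tw/ is a licit onset in full, so it all attaches to the next syllable.
Result: do.do.hwy.twodt.
Mapping each syllable to C/V: /do/ → CV, /do/ → CV, /hwy/ → CCV, /twodt/ → CCVCC.

CV.CV.CCV.CCVCC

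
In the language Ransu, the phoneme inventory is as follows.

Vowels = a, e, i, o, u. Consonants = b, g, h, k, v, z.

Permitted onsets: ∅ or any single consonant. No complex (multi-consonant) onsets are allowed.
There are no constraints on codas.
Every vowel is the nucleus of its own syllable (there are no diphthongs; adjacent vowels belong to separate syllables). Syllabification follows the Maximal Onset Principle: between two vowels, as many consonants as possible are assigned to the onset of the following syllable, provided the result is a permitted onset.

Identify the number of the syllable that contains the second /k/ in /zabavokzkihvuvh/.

4

The vowels are a, a, o, i, u — 5 nuclei, so 5 syllables.
/a…a/ gap (V1→V2): just /b/ — single C goes to the following onset.
/a…o/ gap (V2→V3): just /v/ — single C goes to the following onset.
/o…i/ gap (V3→V4): cluster /kzk/ — the longest permitted-onset suffix is /k/; onset = /k/, preceding coda = /kz/.
/i…u/ gap (V4→V5): /hv/; trying suffixes from longest down, /v/ is the first permitted one, so coda /h/ | onset /v/.
Result: za.ba.vokz.kih.vuvh.
The second /k/ is in the onset of syllable 4 (/kih/).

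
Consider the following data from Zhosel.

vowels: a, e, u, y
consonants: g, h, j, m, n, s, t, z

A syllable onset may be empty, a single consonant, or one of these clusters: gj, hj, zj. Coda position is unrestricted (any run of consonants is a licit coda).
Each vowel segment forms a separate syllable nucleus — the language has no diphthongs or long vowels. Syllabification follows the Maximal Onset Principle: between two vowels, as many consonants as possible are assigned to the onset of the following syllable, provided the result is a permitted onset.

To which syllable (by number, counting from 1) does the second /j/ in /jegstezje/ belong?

3

Vowels present: e, e, e; each is a nucleus, giving 3 syllables.
V1 /e/ – V2 /e/: /gst/ splits as /gs/ + /t/ (/t/ is the longest suffix that is a licit onset).
V2 /e/ – V3 /e/: /zj/ is a licit onset in full, so it all attaches to the next syllable.
So the parse is jegs.te.zje.
The second /j/ is in the onset of syllable 3 (/zje/).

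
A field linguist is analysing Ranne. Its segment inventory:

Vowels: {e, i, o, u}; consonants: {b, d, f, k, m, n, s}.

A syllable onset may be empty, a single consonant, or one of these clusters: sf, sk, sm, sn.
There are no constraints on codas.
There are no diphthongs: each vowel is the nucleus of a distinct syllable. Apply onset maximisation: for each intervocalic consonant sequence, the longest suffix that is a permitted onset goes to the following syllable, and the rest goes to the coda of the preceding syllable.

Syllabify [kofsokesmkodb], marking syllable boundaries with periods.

kof.so.kesm.kodb

The vowels are o, o, e, o — 4 nuclei, so 4 syllables.
Between /o/ (V1) and /o/ (V2): /fs/ — longest licit onset from the right is /s/, leaving /f/ as coda.
Between /o/ (V2) and /e/ (V3): /k/ is a single consonant, so it becomes the next onset.
Between /e/ (V3) and /o/ (V4): cluster /smk/ — the longest permitted-onset suffix is /k/; onset = /k/, preceding coda = /sm/.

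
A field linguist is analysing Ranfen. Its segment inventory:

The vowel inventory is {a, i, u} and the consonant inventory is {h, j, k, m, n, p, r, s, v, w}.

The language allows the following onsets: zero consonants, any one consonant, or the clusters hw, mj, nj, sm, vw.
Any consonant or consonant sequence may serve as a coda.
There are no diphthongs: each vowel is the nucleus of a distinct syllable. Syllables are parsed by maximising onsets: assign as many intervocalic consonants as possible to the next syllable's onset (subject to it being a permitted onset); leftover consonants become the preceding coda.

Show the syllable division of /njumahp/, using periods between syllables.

The vowels are u, a — 2 nuclei, so 2 syllables.
σ1/σ2 boundary: just /m/ — single C goes to the following onset.

nju.mahp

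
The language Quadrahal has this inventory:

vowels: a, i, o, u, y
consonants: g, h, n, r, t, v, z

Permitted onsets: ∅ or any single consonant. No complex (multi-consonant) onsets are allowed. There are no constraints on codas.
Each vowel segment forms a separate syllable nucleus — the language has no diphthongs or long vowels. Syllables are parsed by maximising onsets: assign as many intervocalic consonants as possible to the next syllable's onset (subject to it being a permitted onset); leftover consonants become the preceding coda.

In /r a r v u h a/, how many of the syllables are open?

Nuclei (vowels): a, u, a → 3 syllables.
/a…u/ gap (V1→V2): /rv/ — longest licit onset from the right is /v/, leaving /r/ as coda.
/u…a/ gap (V2→V3): /h/ → onset of the next syllable (single consonants are always licit onsets).
Syllabification: rar.vu.ha.
Classifying each syllable: /rar/ (closed), /vu/ (open), /ha/ (open).
Open syllables: 2.

2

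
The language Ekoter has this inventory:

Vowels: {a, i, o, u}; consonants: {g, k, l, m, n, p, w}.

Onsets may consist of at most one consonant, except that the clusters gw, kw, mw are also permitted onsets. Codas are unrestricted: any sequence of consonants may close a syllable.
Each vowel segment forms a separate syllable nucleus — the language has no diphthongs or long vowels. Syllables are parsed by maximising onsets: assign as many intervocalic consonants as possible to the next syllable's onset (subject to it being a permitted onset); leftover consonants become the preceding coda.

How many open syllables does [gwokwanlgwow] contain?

Vowels present: o, a, o; each is a nucleus, giving 3 syllables.
V1 /o/ – V2 /a/: /kw/ — entire cluster is a permitted onset → onset /kw/, coda ∅.
V2 /a/ – V3 /o/: /nlgw/; trying suffixes from longest down, /gw/ is the first permitted one, so coda /nl/ | onset /gw/.
Result: gwo.kwanl.gwow.
Classifying each syllable: /gwo/ (open), /kwanl/ (closed), /gwow/ (closed).
Open syllables: 1.

1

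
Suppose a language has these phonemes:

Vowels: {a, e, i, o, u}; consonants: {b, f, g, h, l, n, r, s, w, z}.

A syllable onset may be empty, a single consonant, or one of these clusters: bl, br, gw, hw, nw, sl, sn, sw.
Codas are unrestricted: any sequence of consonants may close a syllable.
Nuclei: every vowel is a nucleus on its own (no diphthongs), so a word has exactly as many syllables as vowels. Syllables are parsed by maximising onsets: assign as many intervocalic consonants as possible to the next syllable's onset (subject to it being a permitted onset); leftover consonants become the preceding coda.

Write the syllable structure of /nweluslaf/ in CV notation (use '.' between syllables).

CCV.CV.CCVC

Vowels present: e, u, a; each is a nucleus, giving 3 syllables.
σ1/σ2 boundary: just /l/ — single C goes to the following onset.
σ2/σ3 boundary: cluster /sl/ — /sl/ is itself a permitted onset, so the whole cluster goes right; preceding coda = ∅.
Syllabification: nwe.lu.slaf.
Mapping each syllable to C/V: /nwe/ → CCV, /lu/ → CV, /slaf/ → CCVC.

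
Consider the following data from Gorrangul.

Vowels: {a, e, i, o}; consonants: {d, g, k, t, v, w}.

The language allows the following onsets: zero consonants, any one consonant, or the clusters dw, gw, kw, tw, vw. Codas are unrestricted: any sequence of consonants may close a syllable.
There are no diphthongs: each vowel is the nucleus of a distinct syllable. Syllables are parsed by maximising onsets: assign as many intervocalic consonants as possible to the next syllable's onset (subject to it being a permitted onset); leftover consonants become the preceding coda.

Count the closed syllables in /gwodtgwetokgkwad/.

3

Vowels present: o, e, o, a; each is a nucleus, giving 4 syllables.
/o…e/ gap (V1→V2): /dtgw/ splits as /dt/ + /gw/ (/gw/ is the longest suffix that is a licit onset).
/e…o/ gap (V2→V3): /t/ is a single consonant, so it becomes the next onset.
/o…a/ gap (V3→V4): /kgkw/ splits as /kg/ + /kw/ (/kw/ is the longest suffix that is a licit onset).
Putting it together: gwodt.gwe.tokg.kwad.
Classifying each syllable: /gwodt/ (closed), /gwe/ (open), /tokg/ (closed), /kwad/ (closed).
Closed syllables: 3.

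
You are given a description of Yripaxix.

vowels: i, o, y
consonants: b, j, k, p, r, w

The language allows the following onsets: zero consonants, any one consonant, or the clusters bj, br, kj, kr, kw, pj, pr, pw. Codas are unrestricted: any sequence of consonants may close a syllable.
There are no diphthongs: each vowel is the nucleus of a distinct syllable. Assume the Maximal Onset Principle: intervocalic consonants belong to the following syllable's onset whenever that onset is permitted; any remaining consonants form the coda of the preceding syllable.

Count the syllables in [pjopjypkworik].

4

Nuclei (vowels): o, y, o, i → 4 syllables.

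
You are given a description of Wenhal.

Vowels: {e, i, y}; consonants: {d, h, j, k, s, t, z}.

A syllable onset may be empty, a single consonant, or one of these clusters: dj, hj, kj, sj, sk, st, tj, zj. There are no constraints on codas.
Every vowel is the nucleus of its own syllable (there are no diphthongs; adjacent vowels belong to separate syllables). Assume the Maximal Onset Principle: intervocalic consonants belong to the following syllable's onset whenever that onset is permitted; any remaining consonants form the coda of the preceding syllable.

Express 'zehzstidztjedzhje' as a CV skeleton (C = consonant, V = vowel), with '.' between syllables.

Nuclei (vowels): e, i, e, e → 4 syllables.
σ1/σ2 boundary: /hzst/ splits as /hz/ + /st/ (/st/ is the longest suffix that is a licit onset).
σ2/σ3 boundary: /dztj/ splits as /dz/ + /tj/ (/tj/ is the longest suffix that is a licit onset).
σ3/σ4 boundary: cluster /dzhj/ — the longest permitted-onset suffix is /hj/; onset = /hj/, preceding coda = /dz/.
Syllabification: zehz.stidz.tjedz.hje.
Mapping each syllable to C/V: /zehz/ → CVCC, /stidz/ → CCVCC, /tjedz/ → CCVCC, /hje/ → CCV.

CVCC.CCVCC.CCVCC.CCV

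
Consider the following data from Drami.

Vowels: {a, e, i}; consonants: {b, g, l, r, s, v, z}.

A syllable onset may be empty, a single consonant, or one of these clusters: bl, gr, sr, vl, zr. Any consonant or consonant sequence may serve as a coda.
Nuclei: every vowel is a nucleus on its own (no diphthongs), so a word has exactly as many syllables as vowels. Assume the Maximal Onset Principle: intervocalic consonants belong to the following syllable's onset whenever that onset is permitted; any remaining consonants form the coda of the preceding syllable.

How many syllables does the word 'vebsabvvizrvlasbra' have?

5

The vowels are e, a, i, a, a — 5 nuclei, so 5 syllables.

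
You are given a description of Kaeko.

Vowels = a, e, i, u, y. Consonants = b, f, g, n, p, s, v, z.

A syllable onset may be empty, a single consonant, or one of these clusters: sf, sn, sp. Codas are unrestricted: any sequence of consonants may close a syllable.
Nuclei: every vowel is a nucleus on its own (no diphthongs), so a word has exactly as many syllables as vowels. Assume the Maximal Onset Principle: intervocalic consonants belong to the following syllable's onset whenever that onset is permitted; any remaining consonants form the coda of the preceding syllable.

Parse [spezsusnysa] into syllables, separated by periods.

spez.su.sny.sa

Nuclei (vowels): e, u, y, a → 4 syllables.
Between /e/ (V1) and /u/ (V2): /zs/ splits as /z/ + /s/ (/s/ is the longest suffix that is a licit onset).
Between /u/ (V2) and /y/ (V3): /sn/ — entire cluster is a permitted onset → onset /sn/, coda ∅.
Between /y/ (V3) and /a/ (V4): /s/ → onset of the next syllable (single consonants are always licit onsets).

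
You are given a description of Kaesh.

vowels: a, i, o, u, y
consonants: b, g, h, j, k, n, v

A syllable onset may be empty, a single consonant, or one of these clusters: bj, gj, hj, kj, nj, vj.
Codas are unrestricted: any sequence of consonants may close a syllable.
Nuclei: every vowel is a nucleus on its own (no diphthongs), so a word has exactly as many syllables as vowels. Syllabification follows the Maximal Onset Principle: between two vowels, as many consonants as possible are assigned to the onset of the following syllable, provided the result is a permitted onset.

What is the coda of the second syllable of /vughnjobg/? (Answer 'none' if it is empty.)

The vowels are u, o — 2 nuclei, so 2 syllables.
σ1/σ2 boundary: cluster /ghnj/ — the longest permitted-onset suffix is /nj/; onset = /nj/, preceding coda = /gh/.
Syllabification: vugh.njobg.
Syllable 2 is /njobg/: onset /nj/, nucleus /o/, coda /bg/.

bg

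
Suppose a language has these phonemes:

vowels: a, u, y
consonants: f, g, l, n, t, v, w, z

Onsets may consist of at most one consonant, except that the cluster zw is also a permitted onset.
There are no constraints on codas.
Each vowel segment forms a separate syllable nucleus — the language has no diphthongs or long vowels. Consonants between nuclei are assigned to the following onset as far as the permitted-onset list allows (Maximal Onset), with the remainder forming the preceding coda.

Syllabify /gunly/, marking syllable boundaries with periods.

gun.ly

Nuclei (vowels): u, y → 2 syllables.
V1 /u/ – V2 /y/: /nl/; trying suffixes from longest down, /l/ is the first permitted one, so coda /n/ | onset /l/.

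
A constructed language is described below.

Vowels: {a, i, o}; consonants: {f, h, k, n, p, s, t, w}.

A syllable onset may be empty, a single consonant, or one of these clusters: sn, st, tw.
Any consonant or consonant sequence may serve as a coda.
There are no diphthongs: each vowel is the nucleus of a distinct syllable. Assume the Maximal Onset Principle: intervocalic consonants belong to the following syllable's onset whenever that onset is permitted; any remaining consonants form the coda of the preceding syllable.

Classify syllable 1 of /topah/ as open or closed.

open

Nuclei (vowels): o, a → 2 syllables.
/o…a/ gap (V1→V2): just /p/ — single C goes to the following onset.
Syllabification: to.pah.
Syllable 1 is /to/; it ends in its nucleus with no coda, so it is open.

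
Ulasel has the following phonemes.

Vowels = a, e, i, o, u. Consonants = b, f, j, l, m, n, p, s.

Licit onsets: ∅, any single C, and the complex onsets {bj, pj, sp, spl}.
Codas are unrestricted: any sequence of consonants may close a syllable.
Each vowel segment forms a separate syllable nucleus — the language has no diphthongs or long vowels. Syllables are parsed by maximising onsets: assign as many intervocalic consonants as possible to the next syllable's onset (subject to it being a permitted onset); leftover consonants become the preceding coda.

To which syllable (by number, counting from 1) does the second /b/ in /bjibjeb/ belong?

The vowels are i, e — 2 nuclei, so 2 syllables.
V1 /i/ – V2 /e/: /bj/ — entire cluster is a permitted onset → onset /bj/, coda ∅.
Syllabification: bji.bjeb.
The second /b/ is in the onset of syllable 2 (/bjeb/).

2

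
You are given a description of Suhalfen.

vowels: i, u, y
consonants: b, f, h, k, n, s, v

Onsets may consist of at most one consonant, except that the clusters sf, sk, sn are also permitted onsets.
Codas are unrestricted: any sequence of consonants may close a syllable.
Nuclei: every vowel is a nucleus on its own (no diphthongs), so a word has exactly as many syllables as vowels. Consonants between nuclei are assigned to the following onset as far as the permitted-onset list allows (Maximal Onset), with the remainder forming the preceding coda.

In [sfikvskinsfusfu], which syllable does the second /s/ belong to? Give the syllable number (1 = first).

2

Vowels present: i, i, u, u; each is a nucleus, giving 4 syllables.
σ1/σ2 boundary: /kvsk/ — longest licit onset from the right is /sk/, leaving /kv/ as coda.
σ2/σ3 boundary: /nsf/ — longest licit onset from the right is /sf/, leaving /n/ as coda.
σ3/σ4 boundary: /sf/ is a licit onset in full, so it all attaches to the next syllable.
Putting it together: sfikv.skin.sfu.sfu.
The second /s/ is in the onset of syllable 2 (/skin/).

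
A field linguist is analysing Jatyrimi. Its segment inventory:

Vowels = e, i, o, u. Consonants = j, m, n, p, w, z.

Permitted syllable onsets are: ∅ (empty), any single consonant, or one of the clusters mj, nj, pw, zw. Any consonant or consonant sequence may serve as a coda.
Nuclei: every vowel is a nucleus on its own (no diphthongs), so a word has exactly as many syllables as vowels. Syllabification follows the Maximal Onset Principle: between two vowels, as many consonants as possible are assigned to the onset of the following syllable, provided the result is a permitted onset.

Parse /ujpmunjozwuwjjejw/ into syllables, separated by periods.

Vowels present: u, u, o, u, e; each is a nucleus, giving 5 syllables.
V1 /u/ – V2 /u/: cluster /jpm/ — the longest permitted-onset suffix is /m/; onset = /m/, preceding coda = /jp/.
V2 /u/ – V3 /o/: /nj/ — entire cluster is a permitted onset → onset /nj/, coda ∅.
V3 /o/ – V4 /u/: /zw/ is a licit onset in full, so it all attaches to the next syllable.
V4 /u/ – V5 /e/: /wjj/ splits as /wj/ + /j/ (/j/ is the longest suffix that is a licit onset).

ujp.mu.njo.zwuwj.jejw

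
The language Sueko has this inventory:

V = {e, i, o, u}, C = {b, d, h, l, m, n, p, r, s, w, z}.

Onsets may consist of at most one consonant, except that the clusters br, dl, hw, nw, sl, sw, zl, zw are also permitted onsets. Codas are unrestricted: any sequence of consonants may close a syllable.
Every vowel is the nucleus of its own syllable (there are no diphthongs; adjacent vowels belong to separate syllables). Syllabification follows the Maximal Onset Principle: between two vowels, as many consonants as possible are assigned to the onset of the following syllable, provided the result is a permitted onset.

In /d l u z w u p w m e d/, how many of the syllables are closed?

The vowels are u, u, e — 3 nuclei, so 3 syllables.
V1 /u/ – V2 /u/: cluster /zw/ — /zw/ is itself a permitted onset, so the whole cluster goes right; preceding coda = ∅.
V2 /u/ – V3 /e/: cluster /pwm/ — the longest permitted-onset suffix is /m/; onset = /m/, preceding coda = /pw/.
Putting it together: dlu.zwupw.med.
Classifying each syllable: /dlu/ (open), /zwupw/ (closed), /med/ (closed).
Closed syllables: 2.

2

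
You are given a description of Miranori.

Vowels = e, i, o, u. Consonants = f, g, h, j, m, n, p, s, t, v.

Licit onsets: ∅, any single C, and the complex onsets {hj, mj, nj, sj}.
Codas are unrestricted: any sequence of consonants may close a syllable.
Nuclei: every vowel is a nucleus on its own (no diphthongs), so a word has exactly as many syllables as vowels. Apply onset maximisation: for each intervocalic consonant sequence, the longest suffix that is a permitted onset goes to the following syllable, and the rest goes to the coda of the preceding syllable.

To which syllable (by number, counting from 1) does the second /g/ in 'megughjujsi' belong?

Vowels present: e, u, u, i; each is a nucleus, giving 4 syllables.
/e…u/ gap (V1→V2): /g/ is a single consonant, so it becomes the next onset.
/u…u/ gap (V2→V3): cluster /ghj/ — the longest permitted-onset suffix is /hj/; onset = /hj/, preceding coda = /g/.
/u…i/ gap (V3→V4): cluster /js/ — the longest permitted-onset suffix is /s/; onset = /s/, preceding coda = /j/.
Syllabification: me.gug.hjuj.si.
The second /g/ is in the coda of syllable 2 (/gug/).

2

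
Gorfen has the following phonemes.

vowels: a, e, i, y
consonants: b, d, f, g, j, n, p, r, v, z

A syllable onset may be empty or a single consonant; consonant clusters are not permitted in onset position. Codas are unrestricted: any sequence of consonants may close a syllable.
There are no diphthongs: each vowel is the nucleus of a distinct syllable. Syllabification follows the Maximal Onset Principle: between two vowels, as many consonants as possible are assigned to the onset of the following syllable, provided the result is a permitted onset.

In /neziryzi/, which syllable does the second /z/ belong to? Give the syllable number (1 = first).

Vowels present: e, i, y, i; each is a nucleus, giving 4 syllables.
V1 /e/ – V2 /i/: /z/ → onset of the next syllable (single consonants are always licit onsets).
V2 /i/ – V3 /y/: just /r/ — single C goes to the following onset.
V3 /y/ – V4 /i/: /z/ → onset of the next syllable (single consonants are always licit onsets).
Syllabification: ne.zi.ry.zi.
The second /z/ is in the onset of syllable 4 (/zi/).

4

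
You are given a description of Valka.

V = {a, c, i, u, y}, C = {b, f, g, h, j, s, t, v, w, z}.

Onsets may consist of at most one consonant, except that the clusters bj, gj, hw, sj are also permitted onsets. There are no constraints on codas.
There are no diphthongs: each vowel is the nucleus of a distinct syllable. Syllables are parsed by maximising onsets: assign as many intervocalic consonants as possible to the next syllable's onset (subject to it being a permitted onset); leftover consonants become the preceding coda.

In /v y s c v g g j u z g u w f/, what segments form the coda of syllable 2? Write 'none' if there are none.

vg

Nuclei (vowels): y, c, u, u → 4 syllables.
V1 /y/ – V2 /c/: /s/ is a single consonant, so it becomes the next onset.
V2 /c/ – V3 /u/: /vggj/ — longest licit onset from the right is /gj/, leaving /vg/ as coda.
V3 /u/ – V4 /u/: /zg/ splits as /z/ + /g/ (/g/ is the longest suffix that is a licit onset).
Syllabification: vy.scvg.gjuz.guwf.
Syllable 2 is /scvg/: onset /s/, nucleus /c/, coda /vg/.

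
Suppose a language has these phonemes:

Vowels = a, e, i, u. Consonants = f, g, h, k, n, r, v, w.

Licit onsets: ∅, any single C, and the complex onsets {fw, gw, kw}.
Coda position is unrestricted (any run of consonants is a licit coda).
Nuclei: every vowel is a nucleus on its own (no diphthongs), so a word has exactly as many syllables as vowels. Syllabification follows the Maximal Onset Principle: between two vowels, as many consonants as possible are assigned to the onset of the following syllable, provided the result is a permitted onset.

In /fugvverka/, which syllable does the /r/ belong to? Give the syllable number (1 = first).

2

Nuclei (vowels): u, e, a → 3 syllables.
V1 /u/ – V2 /e/: /gvv/; trying suffixes from longest down, /v/ is the first permitted one, so coda /gv/ | onset /v/.
V2 /e/ – V3 /a/: /rk/ splits as /r/ + /k/ (/k/ is the longest suffix that is a licit onset).
Result: fugv.ver.ka.
The /r/ is in the coda of syllable 2 (/ver/).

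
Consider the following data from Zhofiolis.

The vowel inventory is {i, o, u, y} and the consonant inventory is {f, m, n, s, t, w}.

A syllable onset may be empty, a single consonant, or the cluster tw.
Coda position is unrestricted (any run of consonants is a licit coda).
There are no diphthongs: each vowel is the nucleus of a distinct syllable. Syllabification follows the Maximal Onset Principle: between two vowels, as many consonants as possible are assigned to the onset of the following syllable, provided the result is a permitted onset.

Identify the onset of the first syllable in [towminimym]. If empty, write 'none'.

t

Vowels present: o, i, i, y; each is a nucleus, giving 4 syllables.
Between /o/ (V1) and /i/ (V2): /wm/ splits as /w/ + /m/ (/m/ is the longest suffix that is a licit onset).
Between /i/ (V2) and /i/ (V3): /n/ is a single consonant, so it becomes the next onset.
Between /i/ (V3) and /y/ (V4): /m/ → onset of the next syllable (single consonants are always licit onsets).
Syllabification: tow.mi.ni.mym.
Syllable 1 is /tow/: onset /t/, nucleus /o/, coda /w/.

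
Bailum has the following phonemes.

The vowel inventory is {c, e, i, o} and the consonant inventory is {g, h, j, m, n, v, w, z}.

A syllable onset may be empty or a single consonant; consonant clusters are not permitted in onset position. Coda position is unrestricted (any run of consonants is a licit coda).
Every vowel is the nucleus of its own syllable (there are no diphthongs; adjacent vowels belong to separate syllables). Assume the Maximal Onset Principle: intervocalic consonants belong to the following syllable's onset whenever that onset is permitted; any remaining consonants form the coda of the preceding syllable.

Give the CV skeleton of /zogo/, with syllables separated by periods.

CV.CV

Nuclei (vowels): o, o → 2 syllables.
Between /o/ (V1) and /o/ (V2): /g/ is a single consonant, so it becomes the next onset.
Syllabification: zo.go.
Mapping each syllable to C/V: /zo/ → CV, /go/ → CV.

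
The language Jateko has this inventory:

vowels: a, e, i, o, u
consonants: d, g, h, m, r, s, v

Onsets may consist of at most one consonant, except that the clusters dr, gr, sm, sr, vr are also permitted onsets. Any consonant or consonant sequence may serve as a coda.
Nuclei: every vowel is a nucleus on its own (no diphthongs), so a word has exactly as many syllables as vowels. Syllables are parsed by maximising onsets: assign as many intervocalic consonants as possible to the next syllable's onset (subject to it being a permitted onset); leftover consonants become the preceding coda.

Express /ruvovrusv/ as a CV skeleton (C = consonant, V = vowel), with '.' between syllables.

CV.CV.CCVCC

Nuclei (vowels): u, o, u → 3 syllables.
σ1/σ2 boundary: /v/ → onset of the next syllable (single consonants are always licit onsets).
σ2/σ3 boundary: /vr/ — entire cluster is a permitted onset → onset /vr/, coda ∅.
Putting it together: ru.vo.vrusv.
Mapping each syllable to C/V: /ru/ → CV, /vo/ → CV, /vrusv/ → CCVCC.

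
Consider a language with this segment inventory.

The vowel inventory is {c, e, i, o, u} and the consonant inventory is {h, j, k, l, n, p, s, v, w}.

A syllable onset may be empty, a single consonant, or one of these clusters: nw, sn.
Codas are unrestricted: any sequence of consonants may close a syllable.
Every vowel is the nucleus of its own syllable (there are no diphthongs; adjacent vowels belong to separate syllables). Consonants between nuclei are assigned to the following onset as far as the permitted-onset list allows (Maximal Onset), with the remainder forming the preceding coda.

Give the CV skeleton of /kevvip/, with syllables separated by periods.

The vowels are e, i — 2 nuclei, so 2 syllables.
Between /e/ (V1) and /i/ (V2): /vv/ splits as /v/ + /v/ (/v/ is the longest suffix that is a licit onset).
So the parse is kev.vip.
Mapping each syllable to C/V: /kev/ → CVC, /vip/ → CVC.

CVC.CVC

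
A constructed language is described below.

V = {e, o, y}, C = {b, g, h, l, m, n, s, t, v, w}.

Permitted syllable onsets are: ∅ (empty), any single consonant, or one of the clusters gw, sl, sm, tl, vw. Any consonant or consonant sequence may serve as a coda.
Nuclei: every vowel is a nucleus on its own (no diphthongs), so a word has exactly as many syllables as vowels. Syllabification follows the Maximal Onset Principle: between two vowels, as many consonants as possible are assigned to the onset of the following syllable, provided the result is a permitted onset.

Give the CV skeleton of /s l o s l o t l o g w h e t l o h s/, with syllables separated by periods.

CCV.CCV.CCVCC.CV.CCVCC

Nuclei (vowels): o, o, o, e, o → 5 syllables.
Between /o/ (V1) and /o/ (V2): /sl/ is a licit onset in full, so it all attaches to the next syllable.
Between /o/ (V2) and /o/ (V3): /tl/ — entire cluster is a permitted onset → onset /tl/, coda ∅.
Between /o/ (V3) and /e/ (V4): /gwh/ splits as /gw/ + /h/ (/h/ is the longest suffix that is a licit onset).
Between /e/ (V4) and /o/ (V5): /tl/ — entire cluster is a permitted onset → onset /tl/, coda ∅.
Putting it together: slo.slo.tlogw.he.tlohs.
Mapping each syllable to C/V: /slo/ → CCV, /slo/ → CCV, /tlogw/ → CCVCC, /he/ → CV, /tlohs/ → CCVCC.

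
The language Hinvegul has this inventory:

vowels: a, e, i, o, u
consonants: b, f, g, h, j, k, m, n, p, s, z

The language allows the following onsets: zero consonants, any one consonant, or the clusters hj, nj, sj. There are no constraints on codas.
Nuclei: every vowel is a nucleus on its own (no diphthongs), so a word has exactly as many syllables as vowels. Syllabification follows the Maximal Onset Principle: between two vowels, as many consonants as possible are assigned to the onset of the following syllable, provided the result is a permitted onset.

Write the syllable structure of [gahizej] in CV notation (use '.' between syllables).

CV.CV.CVC

Nuclei (vowels): a, i, e → 3 syllables.
V1 /a/ – V2 /i/: just /h/ — single C goes to the following onset.
V2 /i/ – V3 /e/: /z/ → onset of the next syllable (single consonants are always licit onsets).
So the parse is ga.hi.zej.
Mapping each syllable to C/V: /ga/ → CV, /hi/ → CV, /zej/ → CVC.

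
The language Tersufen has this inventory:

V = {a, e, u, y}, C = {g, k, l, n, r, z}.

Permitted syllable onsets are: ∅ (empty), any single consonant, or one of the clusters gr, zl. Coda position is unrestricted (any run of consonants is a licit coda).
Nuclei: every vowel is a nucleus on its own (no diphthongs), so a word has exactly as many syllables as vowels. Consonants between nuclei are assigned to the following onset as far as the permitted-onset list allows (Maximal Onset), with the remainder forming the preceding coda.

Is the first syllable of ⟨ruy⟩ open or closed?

open

Nuclei (vowels): u, y → 2 syllables.
/u…y/ gap (V1→V2): no consonants, so the boundary falls immediately after /u/.
Syllabification: ru.y.
Syllable 1 is /ru/; it ends in its nucleus with no coda, so it is open.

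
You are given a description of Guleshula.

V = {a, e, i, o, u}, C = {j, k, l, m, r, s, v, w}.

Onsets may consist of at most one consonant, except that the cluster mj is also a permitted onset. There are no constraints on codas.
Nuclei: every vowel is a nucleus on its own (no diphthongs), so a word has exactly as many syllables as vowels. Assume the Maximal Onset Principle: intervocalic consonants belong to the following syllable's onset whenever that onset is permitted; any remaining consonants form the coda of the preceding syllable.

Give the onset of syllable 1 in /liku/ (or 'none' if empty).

l

Vowels present: i, u; each is a nucleus, giving 2 syllables.
σ1/σ2 boundary: /k/ → onset of the next syllable (single consonants are always licit onsets).
Putting it together: li.ku.
Syllable 1 is /li/: onset /l/, nucleus /i/, coda ∅.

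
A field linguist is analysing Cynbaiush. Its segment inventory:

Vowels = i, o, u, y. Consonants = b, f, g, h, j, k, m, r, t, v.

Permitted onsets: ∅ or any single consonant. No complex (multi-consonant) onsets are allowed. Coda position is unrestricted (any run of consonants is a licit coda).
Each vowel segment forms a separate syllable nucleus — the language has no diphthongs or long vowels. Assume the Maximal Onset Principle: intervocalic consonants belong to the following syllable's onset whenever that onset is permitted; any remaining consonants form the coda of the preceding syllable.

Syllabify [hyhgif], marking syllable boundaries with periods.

hyh.gif

Nuclei (vowels): y, i → 2 syllables.
Between /y/ (V1) and /i/ (V2): /hg/ splits as /h/ + /g/ (/g/ is the longest suffix that is a licit onset).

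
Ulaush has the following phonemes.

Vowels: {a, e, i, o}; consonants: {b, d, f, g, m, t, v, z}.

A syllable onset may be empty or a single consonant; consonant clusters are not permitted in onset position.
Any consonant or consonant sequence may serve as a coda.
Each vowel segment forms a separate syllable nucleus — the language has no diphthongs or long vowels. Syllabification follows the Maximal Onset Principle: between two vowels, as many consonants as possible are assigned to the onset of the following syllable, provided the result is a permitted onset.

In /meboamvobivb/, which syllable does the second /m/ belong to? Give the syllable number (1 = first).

3

The vowels are e, o, a, o, i — 5 nuclei, so 5 syllables.
σ1/σ2 boundary: just /b/ — single C goes to the following onset.
σ2/σ3 boundary: hiatus — the boundary sits between the two vowels.
σ3/σ4 boundary: cluster /mv/ — the longest permitted-onset suffix is /v/; onset = /v/, preceding coda = /m/.
σ4/σ5 boundary: /b/ → onset of the next syllable (single consonants are always licit onsets).
So the parse is me.bo.am.vo.bivb.
The second /m/ is in the coda of syllable 3 (/am/).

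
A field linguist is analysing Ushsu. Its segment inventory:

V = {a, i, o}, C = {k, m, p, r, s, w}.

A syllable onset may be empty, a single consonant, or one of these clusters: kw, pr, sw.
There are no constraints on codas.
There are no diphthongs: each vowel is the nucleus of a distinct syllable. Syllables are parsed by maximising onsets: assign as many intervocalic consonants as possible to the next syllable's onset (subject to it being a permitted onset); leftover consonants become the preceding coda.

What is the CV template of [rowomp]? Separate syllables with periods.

Vowels present: o, o; each is a nucleus, giving 2 syllables.
σ1/σ2 boundary: /w/ → onset of the next syllable (single consonants are always licit onsets).
Result: ro.womp.
Mapping each syllable to C/V: /ro/ → CV, /womp/ → CVCC.

CV.CVCC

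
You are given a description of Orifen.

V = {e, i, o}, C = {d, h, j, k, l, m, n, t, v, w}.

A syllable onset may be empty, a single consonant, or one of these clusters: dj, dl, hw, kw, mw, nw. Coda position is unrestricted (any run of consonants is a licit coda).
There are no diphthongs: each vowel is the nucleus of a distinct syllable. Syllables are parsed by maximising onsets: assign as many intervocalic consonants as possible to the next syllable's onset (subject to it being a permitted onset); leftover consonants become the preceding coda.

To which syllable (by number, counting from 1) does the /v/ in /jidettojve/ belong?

Nuclei (vowels): i, e, o, e → 4 syllables.
σ1/σ2 boundary: just /d/ — single C goes to the following onset.
σ2/σ3 boundary: /tt/; trying suffixes from longest down, /t/ is the first permitted one, so coda /t/ | onset /t/.
σ3/σ4 boundary: /jv/; trying suffixes from longest down, /v/ is the first permitted one, so coda /j/ | onset /v/.
Syllabification: ji.det.toj.ve.
The /v/ is in the onset of syllable 4 (/ve/).

4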